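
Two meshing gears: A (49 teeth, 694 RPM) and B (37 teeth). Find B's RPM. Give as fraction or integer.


Gear ratio: teeth_A * RPM_A = teeth_B * RPM_B
49 * 694 = 37 * RPM_B
34006 = 37 * RPM_B
RPM_B = 34006 / 37
RPM_B = 34006/37

34006/37


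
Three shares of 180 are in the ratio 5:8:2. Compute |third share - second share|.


Total parts = 5 + 8 + 2 = 15
Value per part = 180 / 15 = 12
Shares: 5*12=60, 8*12=96, 2*12=24
Third share = 24, second share = 96
Difference = |24 - 96| = 72

72


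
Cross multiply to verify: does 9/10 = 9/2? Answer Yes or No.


Cross multiply to check 9/10 = 9/2
Left cross product: 9 * 2 = 18
Right cross product: 10 * 9 = 90
18 != 90
Not equal, so proportions differ => No

No


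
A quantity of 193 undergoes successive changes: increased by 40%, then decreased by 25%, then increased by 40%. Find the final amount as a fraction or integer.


Start: 193
Step 1: increase by 40% => multiply by 140/100
  193 * 140/100 = 1351/5
Step 2: decrease by 25% => multiply by 75/100
  1351/5 * 75/100 = 4053/20
Step 3: increase by 40% => multiply by 140/100
  4053/20 * 140/100 = 28371/100
Final value = 28371/100

28371/100


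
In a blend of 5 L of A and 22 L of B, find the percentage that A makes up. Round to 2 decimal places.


Volume of A = 5 L
Volume of B = 22 L
Total volume = 5 + 22 = 27 L
Percentage of A = (5/27) * 100
= 18.52%

18.52


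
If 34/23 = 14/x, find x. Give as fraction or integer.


Setting up: 34/23 = 14/x
Cross multiply: 34 * x = 23 * 14
34x = 322
x = 322/34
x = 161/17

161/17


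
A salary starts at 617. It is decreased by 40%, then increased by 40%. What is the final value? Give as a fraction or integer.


Start: 617
Step 1: decrease by 40% => multiply by 60/100
  617 * 60/100 = 1851/5
Step 2: increase by 40% => multiply by 140/100
  1851/5 * 140/100 = 12957/25
Final value = 12957/25

12957/25


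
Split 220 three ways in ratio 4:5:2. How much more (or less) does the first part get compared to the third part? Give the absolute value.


Total parts = 4 + 5 + 2 = 11
Value per part = 220 / 11 = 20
Shares: 4*20=80, 5*20=100, 2*20=40
First share = 80, third share = 40
Difference = |80 - 40| = 40

40


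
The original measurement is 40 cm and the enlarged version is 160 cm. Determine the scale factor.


Original length = 40 cm
Scaled length = 160 cm
Scale factor = 160 / 40
= 4

4


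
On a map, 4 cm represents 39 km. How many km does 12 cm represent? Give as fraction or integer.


Map scale: 4 cm = 39 km
Measured distance on map = 12 cm
Set up proportion: 12 * 39 / 4
= 468 / 4
= 117 km

117


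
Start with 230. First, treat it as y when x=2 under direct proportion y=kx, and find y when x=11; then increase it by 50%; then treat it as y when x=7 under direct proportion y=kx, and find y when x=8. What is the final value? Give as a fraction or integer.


Start with 230.
Step 1: Direct prop: k = (230)/2; new y = k*11 = 230*11/2 = 1265
Step 2: Increase by 50%: 1265 * 150/100 = 3795/2
Step 3: Direct prop: k = (3795/2)/7; new y = k*8 = 3795/2*8/7 = 15180/7
Final result = 15180/7

15180/7


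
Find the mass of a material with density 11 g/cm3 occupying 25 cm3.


Using mass = density * volume
Density = 11 g/cm3
Volume = 25 cm3
Mass = 11 * 25
= 275 g

275


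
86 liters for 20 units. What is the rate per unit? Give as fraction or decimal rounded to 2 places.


Total liters = 86
Number of units = 20
Unit rate = 86 / 20
= 4.30 liters per unit

4.30


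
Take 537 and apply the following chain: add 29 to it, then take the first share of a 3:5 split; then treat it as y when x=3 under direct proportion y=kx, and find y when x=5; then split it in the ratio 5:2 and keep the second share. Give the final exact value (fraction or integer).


Start with 537.
Step 1: Add 29: 537+29=566; split 3:5 first = 566*3/8 = 849/4
Step 2: Direct prop: k = (849/4)/3; new y = k*5 = 849/4*5/3 = 1415/4
Step 3: Split 5:2, second share = 1415/4 * 2/7 = 1415/14
Final result = 1415/14

1415/14


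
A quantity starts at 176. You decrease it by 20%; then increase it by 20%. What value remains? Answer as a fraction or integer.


Start with 176.
Step 1: Decrease by 20%: 176 * 80/100 = 704/5
Step 2: Increase by 20%: 704/5 * 120/100 = 4224/25
Final result = 4224/25

4224/25


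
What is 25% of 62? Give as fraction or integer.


Compute 25% of 62
Convert percentage: 25% = 25/100
Multiply: 62 * 25/100
= 1550/100
= 31/2

31/2


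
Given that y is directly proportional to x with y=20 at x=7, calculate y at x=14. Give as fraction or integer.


Direct proportion: y = kx
Find k: k = 20/7 = 20/7
Compute y at x=14: y = 20/7 * 14
y = 40

40


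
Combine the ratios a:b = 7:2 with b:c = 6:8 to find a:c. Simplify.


Given a:b = 7:2 and b:c = 6:8
Make b consistent. Multiply first ratio by 6: a:b = 42:12
Multiply second ratio by 2: b:c = 12:16
Now b = 12 in both, so a:b:c = 42:12:16
Therefore a:c = 42:16
Simplify by GCD: a:c = 21:8

21:8


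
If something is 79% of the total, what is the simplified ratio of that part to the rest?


Part = 79%, Remainder = 21%
Ratio = 79:21
GCD(79, 21) = 1
Simplify: 79:21 = 79:21

79:21


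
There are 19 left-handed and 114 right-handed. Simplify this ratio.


Find GCD(19, 114)
GCD = 19
Divide both by 19: 19/19 = 1, 114/19 = 6
Simplified ratio = 1:6

1:6


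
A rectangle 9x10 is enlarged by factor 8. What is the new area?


Original dimensions: 9 x 10
Enlargement factor = 8
New width = 9 * 8 = 72
New height = 10 * 8 = 80
New area = 72 * 80 = 5760

5760


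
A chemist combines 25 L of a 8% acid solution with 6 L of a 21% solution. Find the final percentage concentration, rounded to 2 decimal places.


Solute in mixture 1 = 8% of 25 L = 25*8/100 = 2 L
Solute in mixture 2 = 21% of 6 L = 6*21/100 = 63/50 L
Total solute = 2 + 63/50 = 163/50 L
Total volume = 25 + 6 = 31 L
Final concentration = 163/50/31 * 100 = 10.52%

10.52


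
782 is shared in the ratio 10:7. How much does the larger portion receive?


Total parts = 10 + 7 = 17
Value per part = 782 / 17 = 46
First share = 10 * 46 = 460
Second share = 7 * 46 = 322
Larger share = 460

460


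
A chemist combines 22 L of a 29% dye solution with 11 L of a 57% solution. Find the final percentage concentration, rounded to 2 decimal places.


Solute in mixture 1 = 29% of 22 L = 22*29/100 = 319/50 L
Solute in mixture 2 = 57% of 11 L = 11*57/100 = 627/100 L
Total solute = 319/50 + 627/100 = 253/20 L
Total volume = 22 + 11 = 33 L
Final concentration = 253/20/33 * 100 = 38.33%

38.33


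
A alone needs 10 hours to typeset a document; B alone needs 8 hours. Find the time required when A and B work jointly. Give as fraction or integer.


Rate of A = 1/10 job per hour
Rate of B = 1/8 job per hour
Combined rate = 1/10 + 1/8
Find common denominator: (8 + 10)/(10*8) = 18/80
Combined rate = 9/40 job per hour
Time together = 1 / (9/40) = 40/9 hours

40/9


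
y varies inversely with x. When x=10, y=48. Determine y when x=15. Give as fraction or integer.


Inverse proportion: y = k/x
Find k: k = 10 * 48 = 480
Compute y at x=15: y = 480/15
y = 32

32


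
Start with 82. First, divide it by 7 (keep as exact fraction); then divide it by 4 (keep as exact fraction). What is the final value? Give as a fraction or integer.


Start with 82.
Step 1: Divide by 7: 82 / 7 = 82/7
Step 2: Divide by 4: 82/7 / 4 = 41/14
Final result = 41/14

41/14


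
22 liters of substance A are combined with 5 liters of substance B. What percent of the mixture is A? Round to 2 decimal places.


Volume of A = 22 L
Volume of B = 5 L
Total volume = 22 + 5 = 27 L
Percentage of A = (22/27) * 100
= 81.48%

81.48


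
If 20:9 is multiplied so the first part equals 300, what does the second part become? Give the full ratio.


Original ratio: 20:9
First term target: 300
Scale factor = 300 / 20 = 15
Multiply second term: 9 * 15 = 135
Equivalent ratio = 300:135

300:135


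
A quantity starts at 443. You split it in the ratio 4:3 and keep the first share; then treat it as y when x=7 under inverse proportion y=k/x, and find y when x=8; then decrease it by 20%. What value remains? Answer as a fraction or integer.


Start with 443.
Step 1: Split 4:3, first share = 443 * 4/7 = 1772/7
Step 2: Inverse prop: k = (1772/7)*7; new y = k/8 = 1772/7*7/8 = 443/2
Step 3: Decrease by 20%: 443/2 * 80/100 = 886/5
Final result = 886/5

886/5


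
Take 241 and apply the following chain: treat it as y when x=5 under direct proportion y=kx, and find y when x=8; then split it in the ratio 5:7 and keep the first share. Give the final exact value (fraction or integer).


Start with 241.
Step 1: Direct prop: k = (241)/5; new y = k*8 = 241*8/5 = 1928/5
Step 2: Split 5:7, first share = 1928/5 * 5/12 = 482/3
Final result = 482/3

482/3


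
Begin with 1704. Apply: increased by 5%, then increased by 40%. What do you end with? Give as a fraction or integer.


Start: 1704
Step 1: increase by 5% => multiply by 105/100
  1704 * 105/100 = 8946/5
Step 2: increase by 40% => multiply by 140/100
  8946/5 * 140/100 = 62622/25
Final value = 62622/25

62622/25


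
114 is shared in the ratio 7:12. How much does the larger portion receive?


Total parts = 7 + 12 = 19
Value per part = 114 / 19 = 6
First share = 7 * 6 = 42
Second share = 12 * 6 = 72
Larger share = 72

72


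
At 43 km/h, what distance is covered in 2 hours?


Using distance = speed * time
Speed = 43 km/h
Time = 2 hours
Distance = 43 * 2
= 86 km

86


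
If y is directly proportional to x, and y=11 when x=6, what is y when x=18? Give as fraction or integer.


Direct proportion: y = kx
Find k: k = 11/6 = 11/6
Compute y at x=18: y = 11/6 * 18
y = 33

33


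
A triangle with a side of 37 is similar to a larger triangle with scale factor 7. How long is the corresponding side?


Similar triangles have proportional sides
Scale factor = 7
Smaller side = 37
Corresponding larger side = 37 * 7
= 259

259


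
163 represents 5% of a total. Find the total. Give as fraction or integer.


Given: 163 is 5% of the whole
Set up: 163 = 5/100 * whole
whole = 163 * 100 / 5
whole = 16300 / 5
whole = 3260

3260


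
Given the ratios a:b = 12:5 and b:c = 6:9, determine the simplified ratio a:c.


Given a:b = 12:5 and b:c = 6:9
Make b consistent. Multiply first ratio by 6: a:b = 72:30
Multiply second ratio by 5: b:c = 30:45
Now b = 30 in both, so a:b:c = 72:30:45
Therefore a:c = 72:45
Simplify by GCD: a:c = 8:5

8:5


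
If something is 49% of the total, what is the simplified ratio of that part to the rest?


Part = 49%, Remainder = 51%
Ratio = 49:51
GCD(49, 51) = 1
Simplify: 49:51 = 49:51

49:51


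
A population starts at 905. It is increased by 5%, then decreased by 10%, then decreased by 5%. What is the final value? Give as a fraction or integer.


Start: 905
Step 1: increase by 5% => multiply by 105/100
  905 * 105/100 = 3801/4
Step 2: decrease by 10% => multiply by 90/100
  3801/4 * 90/100 = 34209/40
Step 3: decrease by 5% => multiply by 95/100
  34209/40 * 95/100 = 649971/800
Final value = 649971/800

649971/800


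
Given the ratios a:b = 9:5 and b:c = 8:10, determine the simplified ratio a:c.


Given a:b = 9:5 and b:c = 8:10
Make b consistent. Multiply first ratio by 8: a:b = 72:40
Multiply second ratio by 5: b:c = 40:50
Now b = 40 in both, so a:b:c = 72:40:50
Therefore a:c = 72:50
Simplify by GCD: a:c = 36:25

36:25


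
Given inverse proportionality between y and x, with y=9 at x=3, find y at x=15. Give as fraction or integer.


Inverse proportion: y = k/x
Find k: k = 3 * 9 = 27
Compute y at x=15: y = 27/15
y = 9/5

9/5


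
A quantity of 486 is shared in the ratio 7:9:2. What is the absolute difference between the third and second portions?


Total parts = 7 + 9 + 2 = 18
Value per part = 486 / 18 = 27
Shares: 7*27=189, 9*27=243, 2*27=54
Third share = 54, second share = 243
Difference = |54 - 243| = 189

189


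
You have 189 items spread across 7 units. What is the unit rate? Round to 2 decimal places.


Total items = 189
Number of units = 7
Unit rate = 189 / 7
= 27 items per unit

27


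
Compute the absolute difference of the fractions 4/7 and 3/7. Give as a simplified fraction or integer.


Simplify: 4/7 = 4/7 and 3/7 = 3/7
Find common denominator: LCD = 7
Convert: 4/7 and 3/7
Difference = |4 - 3|/7 = 1/7
Simplified = 1/7

1/7


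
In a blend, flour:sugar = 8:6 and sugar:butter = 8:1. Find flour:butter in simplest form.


Given a:b = 8:6 and b:c = 8:1
Make b consistent. Multiply first ratio by 8: a:b = 64:48
Multiply second ratio by 6: b:c = 48:6
Now b = 48 in both, so a:b:c = 64:48:6
Therefore a:c = 64:6
Simplify by GCD: a:c = 32:3

32:3


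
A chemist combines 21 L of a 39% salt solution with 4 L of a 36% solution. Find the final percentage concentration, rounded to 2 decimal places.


Solute in mixture 1 = 39% of 21 L = 21*39/100 = 819/100 L
Solute in mixture 2 = 36% of 4 L = 4*36/100 = 36/25 L
Total solute = 819/100 + 36/25 = 963/100 L
Total volume = 21 + 4 = 25 L
Final concentration = 963/100/25 * 100 = 38.52%

38.52


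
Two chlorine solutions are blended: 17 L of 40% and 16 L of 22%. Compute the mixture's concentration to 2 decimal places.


Solute in mixture 1 = 40% of 17 L = 17*40/100 = 34/5 L
Solute in mixture 2 = 22% of 16 L = 16*22/100 = 88/25 L
Total solute = 34/5 + 88/25 = 258/25 L
Total volume = 17 + 16 = 33 L
Final concentration = 258/25/33 * 100 = 31.27%

31.27


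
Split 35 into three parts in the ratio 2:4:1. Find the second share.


Ratio = 2:4:1
Total parts = 2 + 4 + 1 = 7
Value per part = 35 / 7 = 5
First share = 2 * 5 = 10
Middle share = 4 * 5 = 20
Third share = 1 * 5 = 5

20


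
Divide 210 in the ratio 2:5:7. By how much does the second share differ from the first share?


Total parts = 2 + 5 + 7 = 14
Value per part = 210 / 14 = 15
Shares: 2*15=30, 5*15=75, 7*15=105
Second share = 75, first share = 30
Difference = |75 - 30| = 45

45


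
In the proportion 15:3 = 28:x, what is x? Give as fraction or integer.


Setting up: 15/3 = 28/x
Cross multiply: 15 * x = 3 * 28
15x = 84
x = 84/15
x = 28/5

28/5


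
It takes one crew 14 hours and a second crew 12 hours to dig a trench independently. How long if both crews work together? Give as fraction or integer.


Rate of A = 1/14 job per hour
Rate of B = 1/12 job per hour
Combined rate = 1/14 + 1/12
Find common denominator: (12 + 14)/(14*12) = 26/168
Combined rate = 13/84 job per hour
Time together = 1 / (13/84) = 84/13 hours

84/13


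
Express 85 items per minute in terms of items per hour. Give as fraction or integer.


Converting from per minute to per hour
Rate = 85 items per minute
Multiply by 60: 85 * 60
= 5100 items per hour

5100


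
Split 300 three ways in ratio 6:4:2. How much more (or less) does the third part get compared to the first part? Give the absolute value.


Total parts = 6 + 4 + 2 = 12
Value per part = 300 / 12 = 25
Shares: 6*25=150, 4*25=100, 2*25=50
Third share = 50, first share = 150
Difference = |50 - 150| = 100

100


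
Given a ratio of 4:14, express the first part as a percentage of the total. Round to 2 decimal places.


Total parts = 4 + 14 = 18
First part fraction = 4/18
Percentage = (4/18) * 100
= 0.222222 * 100
= 22.22%

22.22


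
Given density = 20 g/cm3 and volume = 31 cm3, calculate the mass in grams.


Using mass = density * volume
Density = 20 g/cm3
Volume = 31 cm3
Mass = 20 * 31
= 620 g

620


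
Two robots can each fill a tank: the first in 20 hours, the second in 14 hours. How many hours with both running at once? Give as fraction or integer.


Rate of A = 1/20 job per hour
Rate of B = 1/14 job per hour
Combined rate = 1/20 + 1/14
Find common denominator: (14 + 20)/(20*14) = 34/280
Combined rate = 17/140 job per hour
Time together = 1 / (17/140) = 140/17 hours

140/17


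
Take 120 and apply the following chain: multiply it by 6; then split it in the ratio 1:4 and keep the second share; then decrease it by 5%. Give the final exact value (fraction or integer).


Start with 120.
Step 1: Multiply by 6: 120 * 6 = 720
Step 2: Split 1:4, second share = 720 * 4/5 = 576
Step 3: Decrease by 5%: 576 * 95/100 = 2736/5
Final result = 2736/5

2736/5


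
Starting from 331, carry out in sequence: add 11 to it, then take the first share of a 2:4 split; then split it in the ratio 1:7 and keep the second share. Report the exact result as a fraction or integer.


Start with 331.
Step 1: Add 11: 331+11=342; split 2:4 first = 342*2/6 = 114
Step 2: Split 1:7, second share = 114 * 7/8 = 399/4
Final result = 399/4

399/4


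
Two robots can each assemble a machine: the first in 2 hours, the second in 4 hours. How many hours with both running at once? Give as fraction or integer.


Rate of A = 1/2 job per hour
Rate of B = 1/4 job per hour
Combined rate = 1/2 + 1/4
Find common denominator: (4 + 2)/(2*4) = 6/8
Combined rate = 3/4 job per hour
Time together = 1 / (3/4) = 4/3 hours

4/3


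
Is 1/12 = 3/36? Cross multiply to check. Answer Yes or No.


Cross multiply to check 1/12 = 3/36
Left cross product: 1 * 36 = 36
Right cross product: 12 * 3 = 36
36 = 36
Equal, so proportions match => Yes

Yes


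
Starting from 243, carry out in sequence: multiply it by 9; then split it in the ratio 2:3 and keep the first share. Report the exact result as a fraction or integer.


Start with 243.
Step 1: Multiply by 9: 243 * 9 = 2187
Step 2: Split 2:3, first share = 2187 * 2/5 = 4374/5
Final result = 4374/5

4374/5


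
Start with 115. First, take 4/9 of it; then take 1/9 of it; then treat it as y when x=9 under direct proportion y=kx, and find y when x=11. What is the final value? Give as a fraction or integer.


Start with 115.
Step 1: Take 4/9: 115 * 4/9 = 460/9
Step 2: Take 1/9: 460/9 * 1/9 = 460/81
Step 3: Direct prop: k = (460/81)/9; new y = k*11 = 460/81*11/9 = 5060/729
Final result = 5060/729

5060/729


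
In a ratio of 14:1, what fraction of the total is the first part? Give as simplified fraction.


Total parts = 14 + 1 = 15
First part fraction = 14/15
Simplify: 14/15 = 14/15

14/15


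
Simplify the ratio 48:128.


Find GCD(48, 128)
GCD = 16
Divide both by 16: 48/16 = 3, 128/16 = 8
Simplified ratio = 3:8

3:8


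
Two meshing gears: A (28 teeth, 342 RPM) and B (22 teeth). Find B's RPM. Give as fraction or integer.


Gear ratio: teeth_A * RPM_A = teeth_B * RPM_B
28 * 342 = 22 * RPM_B
9576 = 22 * RPM_B
RPM_B = 9576 / 22
RPM_B = 4788/11

4788/11


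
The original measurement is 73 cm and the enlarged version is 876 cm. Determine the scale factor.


Original length = 73 cm
Scaled length = 876 cm
Scale factor = 876 / 73
= 12

12


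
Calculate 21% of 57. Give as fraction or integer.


Compute 21% of 57
Convert percentage: 21% = 21/100
Multiply: 57 * 21/100
= 1197/100
= 1197/100

1197/100


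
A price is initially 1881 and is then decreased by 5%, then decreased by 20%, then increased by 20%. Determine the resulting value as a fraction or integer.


Start: 1881
Step 1: decrease by 5% => multiply by 95/100
  1881 * 95/100 = 35739/20
Step 2: decrease by 20% => multiply by 80/100
  35739/20 * 80/100 = 35739/25
Step 3: increase by 20% => multiply by 120/100
  35739/25 * 120/100 = 214434/125
Final value = 214434/125

214434/125


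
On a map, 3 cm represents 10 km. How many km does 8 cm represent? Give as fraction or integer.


Map scale: 3 cm = 10 km
Measured distance on map = 8 cm
Set up proportion: 8 * 10 / 3
= 80 / 3
= 80/3 km

80/3


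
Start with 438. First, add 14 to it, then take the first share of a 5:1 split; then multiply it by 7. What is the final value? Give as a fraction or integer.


Start with 438.
Step 1: Add 14: 438+14=452; split 5:1 first = 452*5/6 = 1130/3
Step 2: Multiply by 7: 1130/3 * 7 = 7910/3
Final result = 7910/3

7910/3


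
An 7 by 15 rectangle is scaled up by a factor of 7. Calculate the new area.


Original dimensions: 7 x 15
Enlargement factor = 7
New width = 7 * 7 = 49
New height = 15 * 7 = 105
New area = 49 * 105 = 5145

5145


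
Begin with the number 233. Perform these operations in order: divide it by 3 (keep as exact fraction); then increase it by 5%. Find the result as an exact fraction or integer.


Start with 233.
Step 1: Divide by 3: 233 / 3 = 233/3
Step 2: Increase by 5%: 233/3 * 105/100 = 1631/20
Final result = 1631/20

1631/20


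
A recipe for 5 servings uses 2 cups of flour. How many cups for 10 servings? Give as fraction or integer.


Original: 2 cups for 5 servings
Target servings = 10
Scaling factor = 10/5
New amount = 2 * 10/5
= 20/5
= 4 cups

4


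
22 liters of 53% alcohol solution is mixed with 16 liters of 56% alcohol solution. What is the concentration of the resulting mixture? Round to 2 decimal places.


Solute in mixture 1 = 53% of 22 L = 22*53/100 = 583/50 L
Solute in mixture 2 = 56% of 16 L = 16*56/100 = 224/25 L
Total solute = 583/50 + 224/25 = 1031/50 L
Total volume = 22 + 16 = 38 L
Final concentration = 1031/50/38 * 100 = 54.26%

54.26


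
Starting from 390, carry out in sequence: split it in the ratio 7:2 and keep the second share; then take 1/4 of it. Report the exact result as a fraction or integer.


Start with 390.
Step 1: Split 7:2, second share = 390 * 2/9 = 260/3
Step 2: Take 1/4: 260/3 * 1/4 = 65/3
Final result = 65/3

65/3


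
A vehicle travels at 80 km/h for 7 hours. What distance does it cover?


Using distance = speed * time
Speed = 80 km/h
Time = 7 hours
Distance = 80 * 7
= 560 km

560


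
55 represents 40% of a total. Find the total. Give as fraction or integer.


Given: 55 is 40% of the whole
Set up: 55 = 40/100 * whole
whole = 55 * 100 / 40
whole = 5500 / 40
whole = 275/2

275/2


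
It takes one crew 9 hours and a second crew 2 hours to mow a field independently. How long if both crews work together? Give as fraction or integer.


Rate of A = 1/9 job per hour
Rate of B = 1/2 job per hour
Combined rate = 1/9 + 1/2
Find common denominator: (2 + 9)/(9*2) = 11/18
Combined rate = 11/18 job per hour
Time together = 1 / (11/18) = 18/11 hours

18/11


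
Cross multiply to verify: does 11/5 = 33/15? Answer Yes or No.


Cross multiply to check 11/5 = 33/15
Left cross product: 11 * 15 = 165
Right cross product: 5 * 33 = 165
165 = 165
Equal, so proportions match => Yes

Yes


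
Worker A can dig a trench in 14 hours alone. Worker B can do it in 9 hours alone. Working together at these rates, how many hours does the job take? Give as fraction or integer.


Rate of A = 1/14 job per hour
Rate of B = 1/9 job per hour
Combined rate = 1/14 + 1/9
Find common denominator: (9 + 14)/(14*9) = 23/126
Combined rate = 23/126 job per hour
Time together = 1 / (23/126) = 126/23 hours

126/23


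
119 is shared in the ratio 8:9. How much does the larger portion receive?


Total parts = 8 + 9 = 17
Value per part = 119 / 17 = 7
First share = 8 * 7 = 56
Second share = 9 * 7 = 63
Larger share = 63

63


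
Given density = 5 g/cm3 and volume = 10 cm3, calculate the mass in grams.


Using mass = density * volume
Density = 5 g/cm3
Volume = 10 cm3
Mass = 5 * 10
= 50 g

50


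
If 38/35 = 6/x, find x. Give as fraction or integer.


Setting up: 38/35 = 6/x
Cross multiply: 38 * x = 35 * 6
38x = 210
x = 210/38
x = 105/19

105/19


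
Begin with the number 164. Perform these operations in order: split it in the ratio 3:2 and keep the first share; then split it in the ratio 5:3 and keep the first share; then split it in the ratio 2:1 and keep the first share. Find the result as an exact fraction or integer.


Start with 164.
Step 1: Split 3:2, first share = 164 * 3/5 = 492/5
Step 2: Split 5:3, first share = 492/5 * 5/8 = 123/2
Step 3: Split 2:1, first share = 123/2 * 2/3 = 41
Final result = 41

41


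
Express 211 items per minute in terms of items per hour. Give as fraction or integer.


Converting from per minute to per hour
Rate = 211 items per minute
Multiply by 60: 211 * 60
= 12660 items per hour

12660


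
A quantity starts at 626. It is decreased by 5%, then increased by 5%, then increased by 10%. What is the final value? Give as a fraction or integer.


Start: 626
Step 1: decrease by 5% => multiply by 95/100
  626 * 95/100 = 5947/10
Step 2: increase by 5% => multiply by 105/100
  5947/10 * 105/100 = 124887/200
Step 3: increase by 10% => multiply by 110/100
  124887/200 * 110/100 = 1373757/2000
Final value = 1373757/2000

1373757/2000


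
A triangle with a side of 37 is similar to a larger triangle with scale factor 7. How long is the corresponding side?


Similar triangles have proportional sides
Scale factor = 7
Smaller side = 37
Corresponding larger side = 37 * 7
= 259

259


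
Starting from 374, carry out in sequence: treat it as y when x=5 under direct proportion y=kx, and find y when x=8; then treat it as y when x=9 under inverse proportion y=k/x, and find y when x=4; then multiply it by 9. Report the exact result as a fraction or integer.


Start with 374.
Step 1: Direct prop: k = (374)/5; new y = k*8 = 374*8/5 = 2992/5
Step 2: Inverse prop: k = (2992/5)*9; new y = k/4 = 2992/5*9/4 = 6732/5
Step 3: Multiply by 9: 6732/5 * 9 = 60588/5
Final result = 60588/5

60588/5


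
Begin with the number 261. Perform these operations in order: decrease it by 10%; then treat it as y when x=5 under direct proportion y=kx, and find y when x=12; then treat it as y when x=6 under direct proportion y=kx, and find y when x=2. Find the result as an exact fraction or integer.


Start with 261.
Step 1: Decrease by 10%: 261 * 90/100 = 2349/10
Step 2: Direct prop: k = (2349/10)/5; new y = k*12 = 2349/10*12/5 = 14094/25
Step 3: Direct prop: k = (14094/25)/6; new y = k*2 = 14094/25*2/6 = 4698/25
Final result = 4698/25

4698/25


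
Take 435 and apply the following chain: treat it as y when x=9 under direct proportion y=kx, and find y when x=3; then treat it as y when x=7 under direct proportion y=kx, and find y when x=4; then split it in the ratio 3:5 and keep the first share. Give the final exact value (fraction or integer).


Start with 435.
Step 1: Direct prop: k = (435)/9; new y = k*3 = 435*3/9 = 145
Step 2: Direct prop: k = (145)/7; new y = k*4 = 145*4/7 = 580/7
Step 3: Split 3:5, first share = 580/7 * 3/8 = 435/14
Final result = 435/14

435/14


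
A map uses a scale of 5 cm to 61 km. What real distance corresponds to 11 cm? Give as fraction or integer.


Map scale: 5 cm = 61 km
Measured distance on map = 11 cm
Set up proportion: 11 * 61 / 5
= 671 / 5
= 671/5 km

671/5


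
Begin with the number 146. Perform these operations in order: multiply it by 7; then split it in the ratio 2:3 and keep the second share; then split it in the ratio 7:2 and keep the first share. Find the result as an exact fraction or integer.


Start with 146.
Step 1: Multiply by 7: 146 * 7 = 1022
Step 2: Split 2:3, second share = 1022 * 3/5 = 3066/5
Step 3: Split 7:2, first share = 3066/5 * 7/9 = 7154/15
Final result = 7154/15

7154/15


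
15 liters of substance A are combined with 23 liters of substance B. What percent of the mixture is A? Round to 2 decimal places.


Volume of A = 15 L
Volume of B = 23 L
Total volume = 15 + 23 = 38 L
Percentage of A = (15/38) * 100
= 39.47%

39.47


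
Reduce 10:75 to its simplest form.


Find GCD(10, 75)
GCD = 5
Divide both by 5: 10/5 = 2, 75/5 = 15
Simplified ratio = 2:15

2:15


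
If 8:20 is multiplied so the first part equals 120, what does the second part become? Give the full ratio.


Original ratio: 8:20
First term target: 120
Scale factor = 120 / 8 = 15
Multiply second term: 20 * 15 = 300
Equivalent ratio = 120:300

120:300


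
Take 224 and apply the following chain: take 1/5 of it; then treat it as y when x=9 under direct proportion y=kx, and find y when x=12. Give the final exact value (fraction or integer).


Start with 224.
Step 1: Take 1/5: 224 * 1/5 = 224/5
Step 2: Direct prop: k = (224/5)/9; new y = k*12 = 224/5*12/9 = 896/15
Final result = 896/15

896/15


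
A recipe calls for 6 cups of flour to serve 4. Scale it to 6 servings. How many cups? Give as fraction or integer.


Original: 6 cups for 4 servings
Target servings = 6
Scaling factor = 6/4
New amount = 6 * 6/4
= 36/4
= 9 cups

9


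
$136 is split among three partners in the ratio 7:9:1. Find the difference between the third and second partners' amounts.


Total parts = 7 + 9 + 1 = 17
Value per part = 136 / 17 = 8
Shares: 7*8=56, 9*8=72, 1*8=8
Third share = 8, second share = 72
Difference = |8 - 72| = 64

64


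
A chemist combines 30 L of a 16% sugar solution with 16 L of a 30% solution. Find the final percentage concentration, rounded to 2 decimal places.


Solute in mixture 1 = 16% of 30 L = 30*16/100 = 24/5 L
Solute in mixture 2 = 30% of 16 L = 16*30/100 = 24/5 L
Total solute = 24/5 + 24/5 = 48/5 L
Total volume = 30 + 16 = 46 L
Final concentration = 48/5/46 * 100 = 20.87%

20.87


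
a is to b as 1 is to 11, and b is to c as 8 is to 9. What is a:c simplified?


Given a:b = 1:11 and b:c = 8:9
Make b consistent. Multiply first ratio by 8: a:b = 8:88
Multiply second ratio by 11: b:c = 88:99
Now b = 88 in both, so a:b:c = 8:88:99
Therefore a:c = 8:99
Simplify by GCD: a:c = 8:99

8:99


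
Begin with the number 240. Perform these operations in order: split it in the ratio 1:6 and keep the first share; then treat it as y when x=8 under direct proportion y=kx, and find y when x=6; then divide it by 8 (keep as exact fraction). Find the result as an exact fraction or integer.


Start with 240.
Step 1: Split 1:6, first share = 240 * 1/7 = 240/7
Step 2: Direct prop: k = (240/7)/8; new y = k*6 = 240/7*6/8 = 180/7
Step 3: Divide by 8: 180/7 / 8 = 45/14
Final result = 45/14

45/14


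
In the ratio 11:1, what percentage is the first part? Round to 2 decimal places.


Total parts = 11 + 1 = 12
First part fraction = 11/12
Percentage = (11/12) * 100
= 0.916667 * 100
= 91.67%

91.67


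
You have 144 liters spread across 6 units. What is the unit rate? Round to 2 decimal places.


Total liters = 144
Number of units = 6
Unit rate = 144 / 6
= 24 liters per unit

24


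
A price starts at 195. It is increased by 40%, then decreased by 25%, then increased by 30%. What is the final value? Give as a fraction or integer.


Start: 195
Step 1: increase by 40% => multiply by 140/100
  195 * 140/100 = 273
Step 2: decrease by 25% => multiply by 75/100
  273 * 75/100 = 819/4
Step 3: increase by 30% => multiply by 130/100
  819/4 * 130/100 = 10647/40
Final value = 10647/40

10647/40


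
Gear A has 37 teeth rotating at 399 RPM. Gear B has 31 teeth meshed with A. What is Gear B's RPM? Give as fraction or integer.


Gear ratio: teeth_A * RPM_A = teeth_B * RPM_B
37 * 399 = 31 * RPM_B
14763 = 31 * RPM_B
RPM_B = 14763 / 31
RPM_B = 14763/31

14763/31


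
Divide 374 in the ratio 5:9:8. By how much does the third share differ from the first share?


Total parts = 5 + 9 + 8 = 22
Value per part = 374 / 22 = 17
Shares: 5*17=85, 9*17=153, 8*17=136
Third share = 136, first share = 85
Difference = |136 - 85| = 51

51


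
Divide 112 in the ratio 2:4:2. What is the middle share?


Ratio = 2:4:2
Total parts = 2 + 4 + 2 = 8
Value per part = 112 / 8 = 14
First share = 2 * 14 = 28
Middle share = 4 * 14 = 56
Third share = 2 * 14 = 28

56


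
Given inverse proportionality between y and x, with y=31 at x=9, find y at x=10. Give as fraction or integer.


Inverse proportion: y = k/x
Find k: k = 9 * 31 = 279
Compute y at x=10: y = 279/10
y = 279/10

279/10


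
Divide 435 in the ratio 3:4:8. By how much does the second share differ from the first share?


Total parts = 3 + 4 + 8 = 15
Value per part = 435 / 15 = 29
Shares: 3*29=87, 4*29=116, 8*29=232
Second share = 116, first share = 87
Difference = |116 - 87| = 29

29


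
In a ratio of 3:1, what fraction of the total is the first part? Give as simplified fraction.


Total parts = 3 + 1 = 4
First part fraction = 3/4
Simplify: 3/4 = 3/4

3/4


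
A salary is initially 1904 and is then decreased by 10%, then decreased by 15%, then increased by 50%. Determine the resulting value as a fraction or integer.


Start: 1904
Step 1: decrease by 10% => multiply by 90/100
  1904 * 90/100 = 8568/5
Step 2: decrease by 15% => multiply by 85/100
  8568/5 * 85/100 = 36414/25
Step 3: increase by 50% => multiply by 150/100
  36414/25 * 150/100 = 54621/25
Final value = 54621/25

54621/25


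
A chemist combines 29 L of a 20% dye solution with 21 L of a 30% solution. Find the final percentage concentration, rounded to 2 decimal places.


Solute in mixture 1 = 20% of 29 L = 29*20/100 = 29/5 L
Solute in mixture 2 = 30% of 21 L = 21*30/100 = 63/10 L
Total solute = 29/5 + 63/10 = 121/10 L
Total volume = 29 + 21 = 50 L
Final concentration = 121/10/50 * 100 = 24.20%

24.20


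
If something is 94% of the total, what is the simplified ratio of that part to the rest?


Part = 94%, Remainder = 6%
Ratio = 94:6
GCD(94, 6) = 2
Simplify: 47:3 = 47:3

47:3


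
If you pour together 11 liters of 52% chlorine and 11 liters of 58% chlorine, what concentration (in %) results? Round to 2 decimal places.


Solute in mixture 1 = 52% of 11 L = 11*52/100 = 143/25 L
Solute in mixture 2 = 58% of 11 L = 11*58/100 = 319/50 L
Total solute = 143/25 + 319/50 = 121/10 L
Total volume = 11 + 11 = 22 L
Final concentration = 121/10/22 * 100 = 55.00%

55.00


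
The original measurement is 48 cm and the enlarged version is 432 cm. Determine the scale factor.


Original length = 48 cm
Scaled length = 432 cm
Scale factor = 432 / 48
= 9

9


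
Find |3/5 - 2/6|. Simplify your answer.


Simplify: 3/5 = 3/5 and 2/6 = 1/3
Find common denominator: LCD = 15
Convert: 9/15 and 5/15
Difference = |9 - 5|/15 = 4/15
Simplified = 4/15

4/15


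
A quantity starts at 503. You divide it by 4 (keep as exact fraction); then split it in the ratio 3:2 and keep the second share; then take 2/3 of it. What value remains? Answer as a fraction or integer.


Start with 503.
Step 1: Divide by 4: 503 / 4 = 503/4
Step 2: Split 3:2, second share = 503/4 * 2/5 = 503/10
Step 3: Take 2/3: 503/10 * 2/3 = 503/15
Final result = 503/15

503/15


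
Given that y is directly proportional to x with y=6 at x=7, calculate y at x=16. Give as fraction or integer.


Direct proportion: y = kx
Find k: k = 6/7 = 6/7
Compute y at x=16: y = 6/7 * 16
y = 96/7

96/7


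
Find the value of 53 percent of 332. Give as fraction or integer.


Compute 53% of 332
Convert percentage: 53% = 53/100
Multiply: 332 * 53/100
= 17596/100
= 4399/25

4399/25


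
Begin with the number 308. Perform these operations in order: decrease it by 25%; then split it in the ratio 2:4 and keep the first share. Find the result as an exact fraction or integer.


Start with 308.
Step 1: Decrease by 25%: 308 * 75/100 = 231
Step 2: Split 2:4, first share = 231 * 2/6 = 77
Final result = 77

77


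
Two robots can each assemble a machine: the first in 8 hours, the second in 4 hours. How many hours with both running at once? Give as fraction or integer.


Rate of A = 1/8 job per hour
Rate of B = 1/4 job per hour
Combined rate = 1/8 + 1/4
Find common denominator: (4 + 8)/(8*4) = 12/32
Combined rate = 3/8 job per hour
Time together = 1 / (3/8) = 8/3 hours

8/3


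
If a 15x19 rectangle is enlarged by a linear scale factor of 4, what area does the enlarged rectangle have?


Original dimensions: 15 x 19
Enlargement factor = 4
New width = 15 * 4 = 60
New height = 19 * 4 = 76
New area = 60 * 76 = 4560

4560


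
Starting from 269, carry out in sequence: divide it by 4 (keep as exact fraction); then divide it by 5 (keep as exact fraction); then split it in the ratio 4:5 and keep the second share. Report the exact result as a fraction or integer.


Start with 269.
Step 1: Divide by 4: 269 / 4 = 269/4
Step 2: Divide by 5: 269/4 / 5 = 269/20
Step 3: Split 4:5, second share = 269/20 * 5/9 = 269/36
Final result = 269/36

269/36


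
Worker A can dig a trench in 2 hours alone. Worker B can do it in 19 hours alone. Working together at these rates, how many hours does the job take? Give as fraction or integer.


Rate of A = 1/2 job per hour
Rate of B = 1/19 job per hour
Combined rate = 1/2 + 1/19
Find common denominator: (19 + 2)/(2*19) = 21/38
Combined rate = 21/38 job per hour
Time together = 1 / (21/38) = 38/21 hours

38/21


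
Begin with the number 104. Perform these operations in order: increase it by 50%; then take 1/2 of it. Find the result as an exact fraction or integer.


Start with 104.
Step 1: Increase by 50%: 104 * 150/100 = 156
Step 2: Take 1/2: 156 * 1/2 = 78
Final result = 78

78


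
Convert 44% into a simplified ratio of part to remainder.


Part = 44%, Remainder = 56%
Ratio = 44:56
GCD(44, 56) = 4
Simplify: 11:14 = 11:14

11:14


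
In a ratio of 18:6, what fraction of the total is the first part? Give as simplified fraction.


Total parts = 18 + 6 = 24
First part fraction = 18/24
Simplify: 18/24 = 3/4

3/4


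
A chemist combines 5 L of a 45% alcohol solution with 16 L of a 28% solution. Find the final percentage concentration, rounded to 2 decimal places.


Solute in mixture 1 = 45% of 5 L = 5*45/100 = 9/4 L
Solute in mixture 2 = 28% of 16 L = 16*28/100 = 112/25 L
Total solute = 9/4 + 112/25 = 673/100 L
Total volume = 5 + 16 = 21 L
Final concentration = 673/100/21 * 100 = 32.05%

32.05


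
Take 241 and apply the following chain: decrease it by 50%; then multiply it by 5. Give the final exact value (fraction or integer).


Start with 241.
Step 1: Decrease by 50%: 241 * 50/100 = 241/2
Step 2: Multiply by 5: 241/2 * 5 = 1205/2
Final result = 1205/2

1205/2


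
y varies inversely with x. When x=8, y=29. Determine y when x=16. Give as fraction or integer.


Inverse proportion: y = k/x
Find k: k = 8 * 29 = 232
Compute y at x=16: y = 232/16
y = 29/2

29/2


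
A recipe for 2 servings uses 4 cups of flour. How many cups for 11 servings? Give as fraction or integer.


Original: 4 cups for 2 servings
Target servings = 11
Scaling factor = 11/2
New amount = 4 * 11/2
= 44/2
= 22 cups

22


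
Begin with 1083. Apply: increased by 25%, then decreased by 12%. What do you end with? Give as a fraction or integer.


Start: 1083
Step 1: increase by 25% => multiply by 125/100
  1083 * 125/100 = 5415/4
Step 2: decrease by 12% => multiply by 88/100
  5415/4 * 88/100 = 11913/10
Final value = 11913/10

11913/10


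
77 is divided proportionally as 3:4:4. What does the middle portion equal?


Ratio = 3:4:4
Total parts = 3 + 4 + 4 = 11
Value per part = 77 / 11 = 7
First share = 3 * 7 = 21
Middle share = 4 * 7 = 28
Third share = 4 * 7 = 28

28


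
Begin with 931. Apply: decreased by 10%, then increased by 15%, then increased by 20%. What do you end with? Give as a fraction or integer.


Start: 931
Step 1: decrease by 10% => multiply by 90/100
  931 * 90/100 = 8379/10
Step 2: increase by 15% => multiply by 115/100
  8379/10 * 115/100 = 192717/200
Step 3: increase by 20% => multiply by 120/100
  192717/200 * 120/100 = 578151/500
Final value = 578151/500

578151/500


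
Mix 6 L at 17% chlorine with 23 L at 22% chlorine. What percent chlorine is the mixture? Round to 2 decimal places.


Solute in mixture 1 = 17% of 6 L = 6*17/100 = 51/50 L
Solute in mixture 2 = 22% of 23 L = 23*22/100 = 253/50 L
Total solute = 51/50 + 253/50 = 152/25 L
Total volume = 6 + 23 = 29 L
Final concentration = 152/25/29 * 100 = 20.97%

20.97


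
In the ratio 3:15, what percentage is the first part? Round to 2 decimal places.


Total parts = 3 + 15 = 18
First part fraction = 3/18
Percentage = (3/18) * 100
= 0.166667 * 100
= 16.67%

16.67


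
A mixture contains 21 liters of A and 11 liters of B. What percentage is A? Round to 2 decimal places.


Volume of A = 21 L
Volume of B = 11 L
Total volume = 21 + 11 = 32 L
Percentage of A = (21/32) * 100
= 65.63%

65.63
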